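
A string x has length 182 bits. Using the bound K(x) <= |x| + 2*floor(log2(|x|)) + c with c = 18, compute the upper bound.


floor(log2(182)) = 7
2 * 7 = 14
K(x) <= 182 + 14 + 18 = 214

214


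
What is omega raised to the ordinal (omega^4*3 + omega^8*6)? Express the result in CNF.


omega^(omega^4*3 + omega^8*6):
In ordinal addition a term is absorbed by a following term of strictly larger exponent: 4 < 8, so omega^4*3 + omega^8*6 = omega^8*6.
omega raised to a CNF ordinal is a single CNF term: Result = omega^(omega^8*6)

omega^(omega^8*6)


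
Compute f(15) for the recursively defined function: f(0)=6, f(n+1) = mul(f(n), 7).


f(0) = 6
f(1) = mul(f(0), 7) = mul(6, 7) = 42
f(2) = mul(f(1), 7) = mul(42, 7) = 294
f(3) = mul(f(2), 7) = mul(294, 7) = 2058
f(4) = mul(f(3), 7) = mul(2058, 7) = 14406
f(5) = mul(f(4), 7) = mul(14406, 7) = 100842
f(6) = mul(f(5), 7) = mul(100842, 7) = 705894
f(7) = mul(f(6), 7) = mul(705894, 7) = 4941258
f(8) = mul(f(7), 7) = mul(4941258, 7) = 34588806
f(9) = mul(f(8), 7) = mul(34588806, 7) = 242121642
f(10) = mul(f(9), 7) = mul(242121642, 7) = 1694851494
f(11) = mul(f(10), 7) = mul(1694851494, 7) = 11863960458
f(12) = mul(f(11), 7) = mul(11863960458, 7) = 83047723206
f(13) = mul(f(12), 7) = mul(83047723206, 7) = 581334062442
f(14) = mul(f(13), 7) = mul(581334062442, 7) = 4069338437094
f(15) = mul(f(14), 7) = mul(4069338437094, 7) = 28485369059658


28485369059658


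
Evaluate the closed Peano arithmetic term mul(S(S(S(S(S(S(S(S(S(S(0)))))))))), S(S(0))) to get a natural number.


mul(S^10(0), S^2(0)):
S^10(0) = 10
S^2(0) = 2
10 * 2 = 20

20


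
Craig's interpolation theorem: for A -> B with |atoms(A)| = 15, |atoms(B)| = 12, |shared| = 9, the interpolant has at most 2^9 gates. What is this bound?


Shared atoms = 9
Craig interpolant size bound = 2^9
= 512

512


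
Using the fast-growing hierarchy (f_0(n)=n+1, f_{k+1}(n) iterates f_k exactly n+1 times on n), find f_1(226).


f_1(226) = f_0^227(226)
f_0 adds 1 each time, applied 227 times.
f_1(226) = 226 + 227 = 453

453


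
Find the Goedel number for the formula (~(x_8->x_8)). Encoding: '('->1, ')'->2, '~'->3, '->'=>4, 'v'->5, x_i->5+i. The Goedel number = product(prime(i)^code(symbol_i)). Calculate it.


Formula: (~(x_8->x_8))
Symbol codes: [1, 3, 1, 13, 4, 13, 2, 2]
Primes: [2, 3, 5, 7, 11, 13, 17, 19]
p_1^1 = 2^1 = 2
p_2^3 = 3^3 = 27
p_3^1 = 5^1 = 5
p_4^13 = 7^13 = 96889010407
p_5^4 = 11^4 = 14641
p_6^13 = 13^13 = 302875106592253
p_7^2 = 17^2 = 289
p_8^2 = 19^2 = 361
Product = 12102571292877079825048699824181949130

12102571292877079825048699824181949130


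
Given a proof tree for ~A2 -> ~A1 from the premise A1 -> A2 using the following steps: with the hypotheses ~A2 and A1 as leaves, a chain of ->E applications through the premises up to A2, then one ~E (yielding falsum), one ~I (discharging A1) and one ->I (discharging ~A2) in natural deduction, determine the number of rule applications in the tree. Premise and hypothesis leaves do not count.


From hypothesis A1, 1 ->E steps along the 1 premises yield A2.
~E with hypothesis ~A2 gives falsum (1 node); ~I discharging A1 gives ~A1 (1 node); ->I discharging ~A2 gives the goal (1 node).
Total = 1 + 3 = 4 inference nodes.

4


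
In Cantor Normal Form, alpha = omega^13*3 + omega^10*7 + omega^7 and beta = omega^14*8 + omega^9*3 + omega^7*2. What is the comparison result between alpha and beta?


Compare term by term from highest exponent:
alpha = omega^13*3 + omega^10*7 + omega^7
beta = omega^14*8 + omega^9*3 + omega^7*2
Term 1: alpha has omega^13*3, beta has omega^14*8
Term 2: alpha has omega^10*7, beta has omega^9*3
Term 3: alpha has omega^7*1, beta has omega^7*2
Result: alpha < beta

alpha < beta


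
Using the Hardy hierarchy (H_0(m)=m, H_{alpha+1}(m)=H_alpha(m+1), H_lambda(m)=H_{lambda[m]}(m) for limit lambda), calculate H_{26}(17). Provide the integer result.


H_26(17):
For finite ordinals k, H_k(n) = n + k (each successor step adds 1).
H_26(17) = 17 + 26 = 43

43


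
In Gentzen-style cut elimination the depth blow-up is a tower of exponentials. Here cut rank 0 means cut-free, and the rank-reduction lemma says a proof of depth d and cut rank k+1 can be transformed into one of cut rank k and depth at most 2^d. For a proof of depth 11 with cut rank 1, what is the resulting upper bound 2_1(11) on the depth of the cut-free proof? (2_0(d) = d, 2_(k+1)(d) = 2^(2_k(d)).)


Each rank reduction sends depth d to at most 2^d; cut rank r needs r reductions.
2_0(11) = 11
2_1(11) = 2^11 = 2048
Cut-free depth bound = 2048

2048


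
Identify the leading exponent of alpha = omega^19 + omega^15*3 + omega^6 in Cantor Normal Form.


CNF: omega^19 + omega^15*3 + omega^6
The leading term is omega^19, which has exponent 19.

19


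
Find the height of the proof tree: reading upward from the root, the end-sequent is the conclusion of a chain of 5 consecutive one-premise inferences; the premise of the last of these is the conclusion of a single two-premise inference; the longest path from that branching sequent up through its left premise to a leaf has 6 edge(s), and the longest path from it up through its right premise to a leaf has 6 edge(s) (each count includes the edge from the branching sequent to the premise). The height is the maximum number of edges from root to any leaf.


Longest path through the left premise: 6 edges (measured from the branching sequent)
Longest path through the right premise: 6 edges
Height of the subtree rooted at the branching sequent: max(6, 6) = 6
The branching sequent sits 5 edges above the root (the chain of one-premise inferences), so height = 6 + 5 = 11

11


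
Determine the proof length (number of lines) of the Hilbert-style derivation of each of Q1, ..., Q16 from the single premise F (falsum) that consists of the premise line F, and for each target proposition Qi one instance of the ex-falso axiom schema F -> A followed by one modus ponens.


Ex falso, line by line:
- 1 premise line (F)
- 16 targets, each needing 1 axiom instance (F -> Qi) + 1 MP = 2 lines: 2 * 16 = 32
Total = 1 + 32 = 33 lines.

33


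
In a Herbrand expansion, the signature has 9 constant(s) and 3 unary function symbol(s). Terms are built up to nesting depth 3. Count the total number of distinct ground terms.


Herbrand terms by depth:
Depth 0: 9 constants
Depth 1: 27 new terms (running total: 36)
Depth 2: 81 new terms (running total: 117)
Depth 3: 243 new terms (running total: 360)
Total distinct ground terms = 360

360


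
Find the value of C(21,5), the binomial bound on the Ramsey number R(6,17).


R(6,17) <= C(6+17-2, 6-1) = C(21, 5)
C(21, 5) = 21! / (5! * 16!)
= 20349

20349


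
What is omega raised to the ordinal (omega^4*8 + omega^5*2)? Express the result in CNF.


omega^(omega^4*8 + omega^5*2):
In ordinal addition a term is absorbed by a following term of strictly larger exponent: 4 < 5, so omega^4*8 + omega^5*2 = omega^5*2.
omega raised to a CNF ordinal is a single CNF term: Result = omega^(omega^5*2)

omega^(omega^5*2)


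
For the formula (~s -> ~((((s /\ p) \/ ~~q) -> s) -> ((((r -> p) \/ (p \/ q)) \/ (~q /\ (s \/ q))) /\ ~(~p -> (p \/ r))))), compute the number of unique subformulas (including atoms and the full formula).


Formula: (~s -> ~((((s /\ p) \/ ~~q) -> s) -> ((((r -> p) \/ (p \/ q)) \/ (~q /\ (s \/ q))) /\ ~(~p -> (p \/ r)))))
Subformulas found:
  1. r
  2. p
  3. q
  4. s
  5. ~p
  6. ~s
  7. ~q
  8. ~~q
  9. (s /\ p)
  10. (r -> p)
  11. (s \/ q)
  12. (p \/ q)
  13. (p \/ r)
  14. (~q /\ (s \/ q))
  15. (~p -> (p \/ r))
  16. ((s /\ p) \/ ~~q)
  17. ~(~p -> (p \/ r))
  18. ((r -> p) \/ (p \/ q))
  19. (((s /\ p) \/ ~~q) -> s)
  20. (((r -> p) \/ (p \/ q)) \/ (~q /\ (s \/ q)))
  21. ((((r -> p) \/ (p \/ q)) \/ (~q /\ (s \/ q))) /\ ~(~p -> (p \/ r)))
  22. ((((s /\ p) \/ ~~q) -> s) -> ((((r -> p) \/ (p \/ q)) \/ (~q /\ (s \/ q))) /\ ~(~p -> (p \/ r))))
  23. ~((((s /\ p) \/ ~~q) -> s) -> ((((r -> p) \/ (p \/ q)) \/ (~q /\ (s \/ q))) /\ ~(~p -> (p \/ r))))
  24. (~s -> ~((((s /\ p) \/ ~~q) -> s) -> ((((r -> p) \/ (p \/ q)) \/ (~q /\ (s \/ q))) /\ ~(~p -> (p \/ r)))))
Total distinct subformulas = 24

24


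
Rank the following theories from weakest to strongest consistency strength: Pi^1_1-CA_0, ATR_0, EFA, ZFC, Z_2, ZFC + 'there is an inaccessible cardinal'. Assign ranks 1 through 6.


Ordering by consistency strength:
1. EFA
2. ATR_0
3. Pi^1_1-CA_0
4. Z_2
5. ZFC
6. ZFC + 'there is an inaccessible cardinal'


Pi^1_1-CA_0=3, ATR_0=2, EFA=1, ZFC=5, Z_2=4, ZFC + 'there is an inaccessible cardinal'=6


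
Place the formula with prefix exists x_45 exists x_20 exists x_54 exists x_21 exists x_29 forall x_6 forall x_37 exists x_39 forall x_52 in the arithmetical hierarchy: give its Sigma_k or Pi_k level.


Leading quantifier is exists, so the class is Sigma.
Number of quantifier blocks = alternations + 1 = 3 + 1 = 4.
Classification: Sigma_4

Sigma_4


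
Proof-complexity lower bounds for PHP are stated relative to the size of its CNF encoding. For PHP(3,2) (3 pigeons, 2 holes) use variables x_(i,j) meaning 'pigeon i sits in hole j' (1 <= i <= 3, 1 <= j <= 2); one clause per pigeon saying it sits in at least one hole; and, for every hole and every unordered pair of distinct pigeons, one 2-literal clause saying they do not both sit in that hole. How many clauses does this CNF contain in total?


PHP(3,2): 3 pigeons, 2 holes, 3*2 = 6 variables.
- pigeon clauses: one per pigeon -> 3 clauses
- hole clauses: 2 holes * C(3,2) = 2 * 3 -> 6 clauses
Total clauses = 3 + 6 = 9

9


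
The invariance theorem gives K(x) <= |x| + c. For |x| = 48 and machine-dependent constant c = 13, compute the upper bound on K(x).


K(x) <= |x| + c = 48 + 13 = 61

61


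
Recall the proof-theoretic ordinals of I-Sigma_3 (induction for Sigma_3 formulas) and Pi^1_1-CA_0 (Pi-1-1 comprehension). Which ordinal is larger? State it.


Proof-theoretic ordinal of I-Sigma_3 (induction for Sigma_3 formulas): omega^(omega^(omega^omega))
Proof-theoretic ordinal of Pi^1_1-CA_0 (Pi-1-1 comprehension): psi_0(Omega_omega)
Comparing: omega^(omega^(omega^omega)) < psi_0(Omega_omega).
The larger ordinal is psi_0(Omega_omega) (from Pi^1_1-CA_0 (Pi-1-1 comprehension)).

psi_0(Omega_omega)


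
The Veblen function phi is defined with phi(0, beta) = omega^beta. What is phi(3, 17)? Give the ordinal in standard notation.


phi(3, 17):
phi(3, beta) = eta_beta (the beta-th eta number, fixed point of zeta).
phi(3, 17) = eta_17

eta_17


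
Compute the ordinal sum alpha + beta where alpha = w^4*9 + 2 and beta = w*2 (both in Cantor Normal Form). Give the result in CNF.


Ordinal addition (w^4*9 + 2) + w*2:
alpha's leading term has exponent 4 > beta's exponent 1, so it survives.
alpha's tail term has exponent 0 < beta's exponent 1, so it is absorbed by beta.
In ordinal addition, any term followed by a strictly larger-exponent term is absorbed.
Result = w^4*9 + w*2

w^4*9 + w*2


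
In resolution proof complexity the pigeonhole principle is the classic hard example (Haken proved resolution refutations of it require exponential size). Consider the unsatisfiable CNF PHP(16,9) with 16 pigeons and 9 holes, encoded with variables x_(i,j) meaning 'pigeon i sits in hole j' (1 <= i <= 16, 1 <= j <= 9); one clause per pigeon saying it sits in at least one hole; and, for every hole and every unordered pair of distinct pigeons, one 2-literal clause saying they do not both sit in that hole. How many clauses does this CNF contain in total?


PHP(16,9): 16 pigeons, 9 holes, 16*9 = 144 variables.
- pigeon clauses: one per pigeon -> 16 clauses
- hole clauses: 9 holes * C(16,2) = 9 * 120 -> 1080 clauses
Total clauses = 16 + 1080 = 1096

1096


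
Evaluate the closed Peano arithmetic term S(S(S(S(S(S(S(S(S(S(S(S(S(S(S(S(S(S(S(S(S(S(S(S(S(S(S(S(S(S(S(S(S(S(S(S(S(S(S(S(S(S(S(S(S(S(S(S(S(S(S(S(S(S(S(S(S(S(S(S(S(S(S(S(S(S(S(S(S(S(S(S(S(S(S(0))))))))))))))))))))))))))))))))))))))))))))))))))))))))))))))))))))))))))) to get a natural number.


Counting successors applied to 0:
75 applications of S to 0 = 75

75


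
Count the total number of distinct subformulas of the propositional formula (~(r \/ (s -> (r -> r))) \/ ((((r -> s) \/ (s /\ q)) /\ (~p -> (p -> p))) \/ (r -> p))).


Formula: (~(r \/ (s -> (r -> r))) \/ ((((r -> s) \/ (s /\ q)) /\ (~p -> (p -> p))) \/ (r -> p)))
Subformulas found:
  1. r
  2. q
  3. s
  4. p
  5. ~p
  6. (s /\ q)
  7. (r -> p)
  8. (r -> r)
  9. (p -> p)
  10. (r -> s)
  11. (s -> (r -> r))
  12. (~p -> (p -> p))
  13. (r \/ (s -> (r -> r)))
  14. ((r -> s) \/ (s /\ q))
  15. ~(r \/ (s -> (r -> r)))
  16. (((r -> s) \/ (s /\ q)) /\ (~p -> (p -> p)))
  17. ((((r -> s) \/ (s /\ q)) /\ (~p -> (p -> p))) \/ (r -> p))
  18. (~(r \/ (s -> (r -> r))) \/ ((((r -> s) \/ (s /\ q)) /\ (~p -> (p -> p))) \/ (r -> p)))
Total distinct subformulas = 18

18


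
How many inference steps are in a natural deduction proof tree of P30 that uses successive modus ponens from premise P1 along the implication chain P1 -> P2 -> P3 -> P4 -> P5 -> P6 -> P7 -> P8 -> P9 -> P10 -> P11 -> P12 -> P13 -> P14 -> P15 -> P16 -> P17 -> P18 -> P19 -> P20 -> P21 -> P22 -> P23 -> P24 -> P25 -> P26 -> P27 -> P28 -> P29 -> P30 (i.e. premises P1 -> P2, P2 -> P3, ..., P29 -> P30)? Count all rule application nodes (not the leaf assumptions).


We have a chain: P1 -> P2 -> P3 -> P4 -> P5 -> P6 -> P7 -> P8 -> P9 -> P10 -> P11 -> P12 -> P13 -> P14 -> P15 -> P16 -> P17 -> P18 -> P19 -> P20 -> P21 -> P22 -> P23 -> P24 -> P25 -> P26 -> P27 -> P28 -> P29 -> P30.
Each modus ponens application produces the next variable.
The chain has 30 propositions, so 30-1 = 29 modus ponens steps.
Total inference nodes = 29

29


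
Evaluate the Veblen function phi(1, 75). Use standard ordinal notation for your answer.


phi(1, 75):
phi(1, beta) = epsilon_beta (the beta-th epsilon number).
phi(1, 75) = epsilon_75

epsilon_75


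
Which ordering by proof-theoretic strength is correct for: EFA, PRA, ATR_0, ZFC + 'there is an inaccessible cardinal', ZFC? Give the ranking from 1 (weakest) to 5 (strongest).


Ordering by consistency strength:
1. EFA
2. PRA
3. ATR_0
4. ZFC
5. ZFC + 'there is an inaccessible cardinal'


EFA=1, PRA=2, ATR_0=3, ZFC + 'there is an inaccessible cardinal'=5, ZFC=4


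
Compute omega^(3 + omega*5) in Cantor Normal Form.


omega^(3 + omega*5):
In ordinal addition a term is absorbed by a following term of strictly larger exponent: 0 < 1, so 3 + omega*5 = omega*5.
omega raised to a CNF ordinal is a single CNF term: Result = omega^(omega*5)

omega^(omega*5)


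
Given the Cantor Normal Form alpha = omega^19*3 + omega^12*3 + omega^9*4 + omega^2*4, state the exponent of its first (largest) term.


CNF: omega^19*3 + omega^12*3 + omega^9*4 + omega^2*4
The leading term is omega^19*3, which has exponent 19.

19


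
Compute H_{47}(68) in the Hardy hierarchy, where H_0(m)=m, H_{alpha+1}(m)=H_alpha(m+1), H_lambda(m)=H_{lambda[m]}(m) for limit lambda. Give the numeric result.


H_47(68):
For finite ordinals k, H_k(n) = n + k (each successor step adds 1).
H_47(68) = 68 + 47 = 115

115


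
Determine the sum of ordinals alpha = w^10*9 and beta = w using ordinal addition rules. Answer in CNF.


Ordinal addition w^10*9 + w:
Leading exponent of alpha (10) > leading exponent of beta (1).
Since alpha's term has higher exponent than beta's leading term,
the sum is simply alpha followed by beta.
Result = w^10*9 + w

w^10*9 + w


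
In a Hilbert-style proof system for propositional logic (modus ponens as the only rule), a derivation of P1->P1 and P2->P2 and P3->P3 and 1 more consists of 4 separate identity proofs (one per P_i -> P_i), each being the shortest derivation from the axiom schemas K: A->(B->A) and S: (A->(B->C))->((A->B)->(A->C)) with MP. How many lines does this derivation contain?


The shortest proof of A->A from K and S in the Hilbert calculus has exactly 5 lines:
(1) K instance A->((A->A)->A), (2) S instance, (3) MP on 1,2, (4) K instance A->(A->A), (5) MP on 3,4.
For 4 independent identities: 4 * 5 = 20 lines total.

20


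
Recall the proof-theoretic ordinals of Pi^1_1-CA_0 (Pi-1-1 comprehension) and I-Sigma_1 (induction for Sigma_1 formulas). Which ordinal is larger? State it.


Proof-theoretic ordinal of Pi^1_1-CA_0 (Pi-1-1 comprehension): psi_0(Omega_omega)
Proof-theoretic ordinal of I-Sigma_1 (induction for Sigma_1 formulas): omega^omega
Comparing: omega^omega < psi_0(Omega_omega).
The larger ordinal is psi_0(Omega_omega) (from Pi^1_1-CA_0 (Pi-1-1 comprehension)).

psi_0(Omega_omega)


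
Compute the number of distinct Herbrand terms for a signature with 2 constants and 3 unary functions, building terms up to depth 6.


Herbrand terms by depth:
Depth 0: 2 constants
Depth 1: 6 new terms (running total: 8)
Depth 2: 18 new terms (running total: 26)
Depth 3: 54 new terms (running total: 80)
Depth 4: 162 new terms (running total: 242)
Depth 5: 486 new terms (running total: 728)
Depth 6: 1458 new terms (running total: 2186)
Total distinct ground terms = 2186

2186


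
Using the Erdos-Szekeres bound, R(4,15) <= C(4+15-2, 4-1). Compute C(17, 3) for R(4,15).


R(4,15) <= C(4+15-2, 4-1) = C(17, 3)
C(17, 3) = 17! / (3! * 14!)
= 680

680


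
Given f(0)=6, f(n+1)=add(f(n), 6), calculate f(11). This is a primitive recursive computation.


f(0) = 6
f(1) = add(f(0), 6) = add(6, 6) = 12
f(2) = add(f(1), 6) = add(12, 6) = 18
f(3) = add(f(2), 6) = add(18, 6) = 24
f(4) = add(f(3), 6) = add(24, 6) = 30
f(5) = add(f(4), 6) = add(30, 6) = 36
f(6) = add(f(5), 6) = add(36, 6) = 42
f(7) = add(f(6), 6) = add(42, 6) = 48
f(8) = add(f(7), 6) = add(48, 6) = 54
f(9) = add(f(8), 6) = add(54, 6) = 60
f(10) = add(f(9), 6) = add(60, 6) = 66
f(11) = add(f(10), 6) = add(66, 6) = 72


72


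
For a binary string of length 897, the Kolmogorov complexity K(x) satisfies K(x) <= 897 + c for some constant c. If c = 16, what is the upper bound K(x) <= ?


K(x) <= |x| + c = 897 + 16 = 913

913


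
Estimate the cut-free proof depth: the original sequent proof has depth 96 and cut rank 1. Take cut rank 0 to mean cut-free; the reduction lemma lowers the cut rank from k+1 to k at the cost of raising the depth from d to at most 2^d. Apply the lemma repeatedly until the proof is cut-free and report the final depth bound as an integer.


Each rank reduction sends depth d to at most 2^d; cut rank r needs r reductions.
2_0(96) = 96
2_1(96) = 2^96 = 79228162514264337593543950336
Cut-free depth bound = 79228162514264337593543950336

79228162514264337593543950336


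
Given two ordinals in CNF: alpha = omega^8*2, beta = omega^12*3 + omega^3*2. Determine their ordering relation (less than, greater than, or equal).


Compare term by term from highest exponent:
alpha = omega^8*2
beta = omega^12*3 + omega^3*2
Term 1: alpha has omega^8*2, beta has omega^12*3
Term 2: alpha has omega^0*0, beta has omega^3*2
Result: alpha < beta

alpha < beta


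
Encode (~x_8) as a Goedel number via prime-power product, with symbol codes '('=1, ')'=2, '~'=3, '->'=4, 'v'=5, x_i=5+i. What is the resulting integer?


Formula: (~x_8)
Symbol codes: [1, 3, 13, 2]
Primes: [2, 3, 5, 7]
p_1^1 = 2^1 = 2
p_2^3 = 3^3 = 27
p_3^13 = 5^13 = 1220703125
p_4^2 = 7^2 = 49
Product = 3229980468750

3229980468750


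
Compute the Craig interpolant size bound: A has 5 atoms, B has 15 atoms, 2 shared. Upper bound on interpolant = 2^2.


Shared atoms = 2
Craig interpolant size bound = 2^2
= 4

4


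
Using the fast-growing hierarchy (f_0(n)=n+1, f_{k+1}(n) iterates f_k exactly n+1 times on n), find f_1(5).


f_1(5) = f_0^6(5)
f_0 adds 1 each time, applied 6 times.
f_1(5) = 5 + 6 = 11

11


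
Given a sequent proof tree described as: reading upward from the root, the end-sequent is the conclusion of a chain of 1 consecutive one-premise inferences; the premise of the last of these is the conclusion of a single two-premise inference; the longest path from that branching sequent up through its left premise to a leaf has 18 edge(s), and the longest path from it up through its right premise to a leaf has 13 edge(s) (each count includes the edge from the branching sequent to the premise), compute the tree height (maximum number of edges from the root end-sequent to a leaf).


Longest path through the left premise: 18 edges (measured from the branching sequent)
Longest path through the right premise: 13 edges
Height of the subtree rooted at the branching sequent: max(18, 13) = 18
The branching sequent sits 1 edges above the root (the chain of one-premise inferences), so height = 18 + 1 = 19

19


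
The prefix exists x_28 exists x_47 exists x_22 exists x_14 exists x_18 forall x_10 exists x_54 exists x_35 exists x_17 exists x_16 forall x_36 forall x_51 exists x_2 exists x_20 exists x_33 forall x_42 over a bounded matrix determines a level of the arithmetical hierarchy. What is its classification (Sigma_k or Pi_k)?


Leading quantifier is exists, so the class is Sigma.
Number of quantifier blocks = alternations + 1 = 5 + 1 = 6.
Classification: Sigma_6

Sigma_6


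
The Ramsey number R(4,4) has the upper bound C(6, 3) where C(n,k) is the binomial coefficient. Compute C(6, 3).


R(4,4) <= C(4+4-2, 4-1) = C(6, 3)
C(6, 3) = 6! / (3! * 3!)
= 20

20


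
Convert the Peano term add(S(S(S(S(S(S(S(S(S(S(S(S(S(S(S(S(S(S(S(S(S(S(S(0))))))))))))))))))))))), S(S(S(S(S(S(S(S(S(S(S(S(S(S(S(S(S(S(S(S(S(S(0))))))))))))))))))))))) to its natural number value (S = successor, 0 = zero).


add(S^23(0), S^22(0)):
S^23(0) = 23
S^22(0) = 22
23 + 22 = 45

45


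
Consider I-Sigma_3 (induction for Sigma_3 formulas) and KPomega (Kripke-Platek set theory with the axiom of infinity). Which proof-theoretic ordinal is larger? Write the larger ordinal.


Proof-theoretic ordinal of I-Sigma_3 (induction for Sigma_3 formulas): omega^(omega^(omega^omega))
Proof-theoretic ordinal of KPomega (Kripke-Platek set theory with the axiom of infinity): psi_0(epsilon_{Omega+1})
Comparing: omega^(omega^(omega^omega)) < psi_0(epsilon_{Omega+1}).
The larger ordinal is psi_0(epsilon_{Omega+1}) (from KPomega (Kripke-Platek set theory with the axiom of infinity)).

psi_0(epsilon_{Omega+1})


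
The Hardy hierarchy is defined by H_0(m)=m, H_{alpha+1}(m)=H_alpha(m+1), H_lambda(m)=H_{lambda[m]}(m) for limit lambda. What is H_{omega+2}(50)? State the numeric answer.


H_{omega+2}(50):
Unwind the 2 successor steps: H_{omega+2}(50) = H_omega(50+2) = H_omega(52).
H_omega(m) = H_m(m) = m + m = 2m.
Result = 2 * 52 = 104

104


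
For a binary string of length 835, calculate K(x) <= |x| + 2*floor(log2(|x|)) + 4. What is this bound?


floor(log2(835)) = 9
2 * 9 = 18
K(x) <= 835 + 18 + 4 = 857

857


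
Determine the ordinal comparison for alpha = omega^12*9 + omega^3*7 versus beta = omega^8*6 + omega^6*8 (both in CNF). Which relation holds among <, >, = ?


Compare term by term from highest exponent:
alpha = omega^12*9 + omega^3*7
beta = omega^8*6 + omega^6*8
Term 1: alpha has omega^12*9, beta has omega^8*6
Term 2: alpha has omega^3*7, beta has omega^6*8
Result: alpha > beta

alpha > beta


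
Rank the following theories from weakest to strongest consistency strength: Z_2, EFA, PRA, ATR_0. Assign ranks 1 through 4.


Ordering by consistency strength:
1. EFA
2. PRA
3. ATR_0
4. Z_2


Z_2=4, EFA=1, PRA=2, ATR_0=3


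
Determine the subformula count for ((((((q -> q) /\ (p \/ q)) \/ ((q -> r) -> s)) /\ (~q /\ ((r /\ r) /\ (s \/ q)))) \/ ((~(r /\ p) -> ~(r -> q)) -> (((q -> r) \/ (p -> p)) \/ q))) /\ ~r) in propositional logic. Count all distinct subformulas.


Formula: ((((((q -> q) /\ (p \/ q)) \/ ((q -> r) -> s)) /\ (~q /\ ((r /\ r) /\ (s \/ q)))) \/ ((~(r /\ p) -> ~(r -> q)) -> (((q -> r) \/ (p -> p)) \/ q))) /\ ~r)
Subformulas found:
  1. r
  2. q
  3. s
  4. p
  5. ~r
  6. ~q
  7. (r -> q)
  8. (r /\ r)
  9. (r /\ p)
  10. (s \/ q)
  11. (q -> q)
  12. (p \/ q)
  13. (p -> p)
  14. (q -> r)
  15. ~(r -> q)
  16. ~(r /\ p)
  17. ((q -> r) -> s)
  18. ((q -> r) \/ (p -> p))
  19. ((q -> q) /\ (p \/ q))
  20. ((r /\ r) /\ (s \/ q))
  21. (~(r /\ p) -> ~(r -> q))
  22. (((q -> r) \/ (p -> p)) \/ q)
  23. (~q /\ ((r /\ r) /\ (s \/ q)))
  24. (((q -> q) /\ (p \/ q)) \/ ((q -> r) -> s))
  25. ((~(r /\ p) -> ~(r -> q)) -> (((q -> r) \/ (p -> p)) \/ q))
  26. ((((q -> q) /\ (p \/ q)) \/ ((q -> r) -> s)) /\ (~q /\ ((r /\ r) /\ (s \/ q))))
  27. (((((q -> q) /\ (p \/ q)) \/ ((q -> r) -> s)) /\ (~q /\ ((r /\ r) /\ (s \/ q)))) \/ ((~(r /\ p) -> ~(r -> q)) -> (((q -> r) \/ (p -> p)) \/ q)))
  28. ((((((q -> q) /\ (p \/ q)) \/ ((q -> r) -> s)) /\ (~q /\ ((r /\ r) /\ (s \/ q)))) \/ ((~(r /\ p) -> ~(r -> q)) -> (((q -> r) \/ (p -> p)) \/ q))) /\ ~r)
Total distinct subformulas = 28

28


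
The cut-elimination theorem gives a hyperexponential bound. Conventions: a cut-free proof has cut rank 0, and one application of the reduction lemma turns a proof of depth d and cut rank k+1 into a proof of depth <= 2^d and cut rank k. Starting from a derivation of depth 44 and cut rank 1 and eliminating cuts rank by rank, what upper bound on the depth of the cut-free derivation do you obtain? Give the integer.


Each rank reduction sends depth d to at most 2^d; cut rank r needs r reductions.
2_0(44) = 44
2_1(44) = 2^44 = 17592186044416
Cut-free depth bound = 17592186044416

17592186044416


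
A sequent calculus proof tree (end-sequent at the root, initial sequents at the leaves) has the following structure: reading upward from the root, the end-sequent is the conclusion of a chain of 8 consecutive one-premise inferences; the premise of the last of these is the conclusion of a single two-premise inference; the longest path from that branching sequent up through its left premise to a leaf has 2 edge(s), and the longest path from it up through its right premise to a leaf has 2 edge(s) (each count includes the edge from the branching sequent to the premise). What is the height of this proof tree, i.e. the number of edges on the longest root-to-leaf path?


Longest path through the left premise: 2 edges (measured from the branching sequent)
Longest path through the right premise: 2 edges
Height of the subtree rooted at the branching sequent: max(2, 2) = 2
The branching sequent sits 8 edges above the root (the chain of one-premise inferences), so height = 2 + 8 = 10

10


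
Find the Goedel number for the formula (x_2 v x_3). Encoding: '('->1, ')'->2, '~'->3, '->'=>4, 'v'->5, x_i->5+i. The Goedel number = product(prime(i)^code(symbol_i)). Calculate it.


Formula: (x_2 v x_3)
Symbol codes: [1, 7, 5, 8, 2]
Primes: [2, 3, 5, 7, 11]
p_1^1 = 2^1 = 2
p_2^7 = 3^7 = 2187
p_3^5 = 5^5 = 3125
p_4^8 = 7^8 = 5764801
p_5^2 = 11^2 = 121
Product = 9534512463918750

9534512463918750


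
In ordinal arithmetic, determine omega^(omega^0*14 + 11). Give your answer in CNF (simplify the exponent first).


omega^(omega^0*14 + 11):
omega^0 = 1, so the exponent is 14 + 11 = 25 (finite ordinal addition).
Result = omega^25, already a single CNF term.

omega^25


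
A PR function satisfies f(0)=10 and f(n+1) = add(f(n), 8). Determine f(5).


f(0) = 10
f(1) = add(f(0), 8) = add(10, 8) = 18
f(2) = add(f(1), 8) = add(18, 8) = 26
f(3) = add(f(2), 8) = add(26, 8) = 34
f(4) = add(f(3), 8) = add(34, 8) = 42
f(5) = add(f(4), 8) = add(42, 8) = 50


50


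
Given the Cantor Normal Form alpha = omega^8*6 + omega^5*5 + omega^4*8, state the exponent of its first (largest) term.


CNF: omega^8*6 + omega^5*5 + omega^4*8
The leading term is omega^8*6, which has exponent 8.

8


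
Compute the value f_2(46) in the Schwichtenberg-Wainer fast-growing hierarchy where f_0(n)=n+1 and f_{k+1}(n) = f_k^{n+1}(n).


f_2(46) = f_1^47(46)
f_1(m) = 2m + 1.
Iterating: f_1^k(n) = 2^k*(n+1) - 1.
f_2(46) = 2^47*(46+1) - 1 = 140737488355328*47 - 1 = 6614661952700415

6614661952700415


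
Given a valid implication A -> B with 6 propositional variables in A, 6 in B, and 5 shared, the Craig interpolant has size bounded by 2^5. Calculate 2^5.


Shared atoms = 5
Craig interpolant size bound = 2^5
= 32

32


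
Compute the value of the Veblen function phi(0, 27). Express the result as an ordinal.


phi(0, 27):
phi(0, beta) = omega^beta by definition.
phi(0, 27) = omega^27

omega^27


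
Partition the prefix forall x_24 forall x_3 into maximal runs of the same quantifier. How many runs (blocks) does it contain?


Alternations = 0.
Blocks = alternations + 1 = 1

1


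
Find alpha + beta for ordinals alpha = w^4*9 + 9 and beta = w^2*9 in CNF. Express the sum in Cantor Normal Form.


Ordinal addition (w^4*9 + 9) + w^2*9:
alpha's leading term has exponent 4 > beta's exponent 2, so it survives.
alpha's tail term has exponent 0 < beta's exponent 2, so it is absorbed by beta.
In ordinal addition, any term followed by a strictly larger-exponent term is absorbed.
Result = w^4*9 + w^2*9

w^4*9 + w^2*9


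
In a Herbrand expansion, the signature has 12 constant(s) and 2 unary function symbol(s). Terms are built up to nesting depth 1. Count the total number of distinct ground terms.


Herbrand terms by depth:
Depth 0: 12 constants
Depth 1: 24 new terms (running total: 36)
Total distinct ground terms = 36

36


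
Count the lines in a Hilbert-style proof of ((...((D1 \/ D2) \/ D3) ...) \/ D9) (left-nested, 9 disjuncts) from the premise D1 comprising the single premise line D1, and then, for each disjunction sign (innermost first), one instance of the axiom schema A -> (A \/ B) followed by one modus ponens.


Building the left-nested 9-ary disjunction from D1:
- 1 premise line (D1)
- 9 disjuncts means 8 disjunction signs; each needs 1 axiom instance + 1 MP = 2 lines: 2 * 8 = 16
Total = 1 + 16 = 17 lines.

17


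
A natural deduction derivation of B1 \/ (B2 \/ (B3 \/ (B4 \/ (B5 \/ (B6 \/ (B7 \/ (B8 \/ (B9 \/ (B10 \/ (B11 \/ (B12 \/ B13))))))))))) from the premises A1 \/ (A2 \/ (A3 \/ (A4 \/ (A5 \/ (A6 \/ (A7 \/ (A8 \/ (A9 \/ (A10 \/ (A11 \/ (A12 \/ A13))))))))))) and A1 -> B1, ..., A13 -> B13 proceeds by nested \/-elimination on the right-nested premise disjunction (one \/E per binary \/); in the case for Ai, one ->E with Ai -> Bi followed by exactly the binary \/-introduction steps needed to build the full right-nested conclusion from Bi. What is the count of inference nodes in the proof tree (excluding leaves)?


Constructive dilemma with 13 branches, all disjunctions right-nested:
- \/E: the premise has 12 binary \/, each eliminated once: 12 nodes.
- ->E: one per case (Ai with Ai -> Bi gives Bi): 13 nodes.
- \/I: in case i < n, Bi needs 1 step to form Bi \/ (B(i+1) \/ ...) and then i-1 steps to prepend B(i-1), ..., B1, i.e. i steps; in case i = n, B13 needs 12 prepend steps.
  \/I total = (1 + 2 + ... + 12) + 12 = 78 + 12 = 90 nodes.
Total = 12 + 13 + 90 = 115

115


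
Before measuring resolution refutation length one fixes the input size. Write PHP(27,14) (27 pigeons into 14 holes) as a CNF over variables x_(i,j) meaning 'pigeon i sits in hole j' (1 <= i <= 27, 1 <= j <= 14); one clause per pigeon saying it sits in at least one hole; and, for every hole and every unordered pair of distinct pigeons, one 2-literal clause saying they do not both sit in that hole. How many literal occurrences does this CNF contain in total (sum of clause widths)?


PHP(27,14): 27 pigeons, 14 holes, 27*14 = 378 variables.
- pigeon clauses: one per pigeon -> 27 clauses of width 14 -> 378 literals
- hole clauses: 14 holes * C(27,2) = 14 * 351 -> 4914 clauses of width 2 -> 9828 literals
Total literal occurrences = 378 + 9828 = 10206

10206


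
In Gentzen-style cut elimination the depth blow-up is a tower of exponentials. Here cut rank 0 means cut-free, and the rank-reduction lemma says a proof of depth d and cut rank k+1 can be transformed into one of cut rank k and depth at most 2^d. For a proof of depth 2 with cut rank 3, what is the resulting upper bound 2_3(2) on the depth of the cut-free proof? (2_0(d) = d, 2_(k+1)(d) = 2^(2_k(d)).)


Each rank reduction sends depth d to at most 2^d; cut rank r needs r reductions.
2_0(2) = 2
2_1(2) = 2^2 = 4
2_2(2) = 2^4 = 16
2_3(2) = 2^16 = 65536
Cut-free depth bound = 65536

65536


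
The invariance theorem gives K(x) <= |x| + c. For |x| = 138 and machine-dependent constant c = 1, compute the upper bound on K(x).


K(x) <= |x| + c = 138 + 1 = 139

139


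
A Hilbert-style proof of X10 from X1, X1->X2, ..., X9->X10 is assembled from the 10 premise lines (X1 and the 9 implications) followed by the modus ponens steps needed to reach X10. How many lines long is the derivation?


We have 10 premise lines: X1 and 9 implications.
Each implication is detached once by MP, giving 9 MP lines.
10 premise lines + 9 MP lines = 19 total lines.

19


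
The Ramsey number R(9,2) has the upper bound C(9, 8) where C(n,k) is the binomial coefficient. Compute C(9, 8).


R(9,2) <= C(9+2-2, 9-1) = C(9, 8)
C(9, 8) = 9! / (8! * 1!)
= 9

9


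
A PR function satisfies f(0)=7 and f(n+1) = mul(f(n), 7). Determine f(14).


f(0) = 7
f(1) = mul(f(0), 7) = mul(7, 7) = 49
f(2) = mul(f(1), 7) = mul(49, 7) = 343
f(3) = mul(f(2), 7) = mul(343, 7) = 2401
f(4) = mul(f(3), 7) = mul(2401, 7) = 16807
f(5) = mul(f(4), 7) = mul(16807, 7) = 117649
f(6) = mul(f(5), 7) = mul(117649, 7) = 823543
f(7) = mul(f(6), 7) = mul(823543, 7) = 5764801
f(8) = mul(f(7), 7) = mul(5764801, 7) = 40353607
f(9) = mul(f(8), 7) = mul(40353607, 7) = 282475249
f(10) = mul(f(9), 7) = mul(282475249, 7) = 1977326743
f(11) = mul(f(10), 7) = mul(1977326743, 7) = 13841287201
f(12) = mul(f(11), 7) = mul(13841287201, 7) = 96889010407
f(13) = mul(f(12), 7) = mul(96889010407, 7) = 678223072849
f(14) = mul(f(13), 7) = mul(678223072849, 7) = 4747561509943


4747561509943


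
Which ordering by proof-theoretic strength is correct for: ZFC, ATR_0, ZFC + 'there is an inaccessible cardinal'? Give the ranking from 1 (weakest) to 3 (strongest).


Ordering by consistency strength:
1. ATR_0
2. ZFC
3. ZFC + 'there is an inaccessible cardinal'


ZFC=2, ATR_0=1, ZFC + 'there is an inaccessible cardinal'=3


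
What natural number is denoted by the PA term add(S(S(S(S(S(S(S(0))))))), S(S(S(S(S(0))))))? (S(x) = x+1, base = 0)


add(S^7(0), S^5(0)):
S^7(0) = 7
S^5(0) = 5
7 + 5 = 12

12


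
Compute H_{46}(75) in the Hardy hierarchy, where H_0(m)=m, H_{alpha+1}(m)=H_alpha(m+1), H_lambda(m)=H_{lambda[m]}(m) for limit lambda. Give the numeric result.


H_46(75):
For finite ordinals k, H_k(n) = n + k (each successor step adds 1).
H_46(75) = 75 + 46 = 121

121


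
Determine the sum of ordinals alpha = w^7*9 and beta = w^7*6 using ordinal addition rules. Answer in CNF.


Ordinal addition w^7*9 + w^7*6:
Both terms have the same exponent 7.
w^e*c + w^e*d = w^e*(c+d).
Result = w^7*(9+6) = w^7*15

w^7*15


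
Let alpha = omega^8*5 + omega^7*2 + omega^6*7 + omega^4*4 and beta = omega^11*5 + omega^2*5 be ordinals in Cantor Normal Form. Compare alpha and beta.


Compare term by term from highest exponent:
alpha = omega^8*5 + omega^7*2 + omega^6*7 + omega^4*4
beta = omega^11*5 + omega^2*5
Term 1: alpha has omega^8*5, beta has omega^11*5
Term 2: alpha has omega^7*2, beta has omega^2*5
Term 3: alpha has omega^6*7, beta has omega^0*0
Term 4: alpha has omega^4*4, beta has omega^0*0
Result: alpha < beta

alpha < beta


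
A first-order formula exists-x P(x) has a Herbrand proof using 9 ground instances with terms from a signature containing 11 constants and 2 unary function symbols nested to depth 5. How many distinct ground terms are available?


Herbrand terms by depth:
Depth 0: 11 constants
Depth 1: 22 new terms (running total: 33)
Depth 2: 44 new terms (running total: 77)
Depth 3: 88 new terms (running total: 165)
Depth 4: 176 new terms (running total: 341)
Depth 5: 352 new terms (running total: 693)
Total distinct ground terms = 693

693


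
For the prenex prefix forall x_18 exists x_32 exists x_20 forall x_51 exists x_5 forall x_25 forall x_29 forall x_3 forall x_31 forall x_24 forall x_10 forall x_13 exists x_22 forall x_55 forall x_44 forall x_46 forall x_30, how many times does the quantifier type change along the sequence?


Walk the prefix and count type changes:
  position 1: forall -> exists <-- alternation
  position 2: exists -> exists
  position 3: exists -> forall <-- alternation
  position 4: forall -> exists <-- alternation
  position 5: exists -> forall <-- alternation
  position 6: forall -> forall
  position 7: forall -> forall
  position 8: forall -> forall
  position 9: forall -> forall
  position 10: forall -> forall
  position 11: forall -> forall
  position 12: forall -> exists <-- alternation
  position 13: exists -> forall <-- alternation
  position 14: forall -> forall
  position 15: forall -> forall
  position 16: forall -> forall
Total alternations = 6

6


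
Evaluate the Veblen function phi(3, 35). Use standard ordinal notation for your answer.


phi(3, 35):
phi(3, beta) = eta_beta (the beta-th eta number, fixed point of zeta).
phi(3, 35) = eta_35

eta_35


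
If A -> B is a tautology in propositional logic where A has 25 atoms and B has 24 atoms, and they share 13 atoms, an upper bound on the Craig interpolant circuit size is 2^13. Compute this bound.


Shared atoms = 13
Craig interpolant size bound = 2^13
= 8192

8192


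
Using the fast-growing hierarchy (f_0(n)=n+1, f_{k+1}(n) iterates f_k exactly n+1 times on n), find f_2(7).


f_2(7) = f_1^8(7)
f_1(m) = 2m + 1.
Iterating: f_1^k(n) = 2^k*(n+1) - 1.
f_2(7) = 2^8*(7+1) - 1 = 256*8 - 1 = 2047

2047


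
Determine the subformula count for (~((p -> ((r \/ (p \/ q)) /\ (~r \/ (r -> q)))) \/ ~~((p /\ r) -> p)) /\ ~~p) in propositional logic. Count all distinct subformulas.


Formula: (~((p -> ((r \/ (p \/ q)) /\ (~r \/ (r -> q)))) \/ ~~((p /\ r) -> p)) /\ ~~p)
Subformulas found:
  1. r
  2. q
  3. p
  4. ~p
  5. ~r
  6. ~~p
  7. (r -> q)
  8. (p /\ r)
  9. (p \/ q)
  10. (r \/ (p \/ q))
  11. ((p /\ r) -> p)
  12. (~r \/ (r -> q))
  13. ~((p /\ r) -> p)
  14. ~~((p /\ r) -> p)
  15. ((r \/ (p \/ q)) /\ (~r \/ (r -> q)))
  16. (p -> ((r \/ (p \/ q)) /\ (~r \/ (r -> q))))
  17. ((p -> ((r \/ (p \/ q)) /\ (~r \/ (r -> q)))) \/ ~~((p /\ r) -> p))
  18. ~((p -> ((r \/ (p \/ q)) /\ (~r \/ (r -> q)))) \/ ~~((p /\ r) -> p))
  19. (~((p -> ((r \/ (p \/ q)) /\ (~r \/ (r -> q)))) \/ ~~((p /\ r) -> p)) /\ ~~p)
Total distinct subformulas = 19

19


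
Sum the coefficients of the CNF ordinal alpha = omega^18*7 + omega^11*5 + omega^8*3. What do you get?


CNF: omega^18*7 + omega^11*5 + omega^8*3
Coefficients: 7 + 5 + 3 = 15

15


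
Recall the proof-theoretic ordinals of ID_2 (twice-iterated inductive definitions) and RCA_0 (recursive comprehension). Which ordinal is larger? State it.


Proof-theoretic ordinal of ID_2 (twice-iterated inductive definitions): psi_0(epsilon_{Omega_2+1})
Proof-theoretic ordinal of RCA_0 (recursive comprehension): omega^omega
Comparing: omega^omega < psi_0(epsilon_{Omega_2+1}).
The larger ordinal is psi_0(epsilon_{Omega_2+1}) (from ID_2 (twice-iterated inductive definitions)).

psi_0(epsilon_{Omega_2+1})


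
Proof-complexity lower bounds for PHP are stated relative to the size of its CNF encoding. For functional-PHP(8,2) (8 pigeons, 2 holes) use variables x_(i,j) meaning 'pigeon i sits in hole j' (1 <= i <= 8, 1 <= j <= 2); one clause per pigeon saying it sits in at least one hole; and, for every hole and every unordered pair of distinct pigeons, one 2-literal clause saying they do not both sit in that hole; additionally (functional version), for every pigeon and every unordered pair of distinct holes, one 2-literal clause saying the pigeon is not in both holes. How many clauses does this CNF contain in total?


functional-PHP(8,2): 8 pigeons, 2 holes, 8*2 = 16 variables.
- pigeon clauses: one per pigeon -> 8 clauses
- hole clauses: 2 holes * C(8,2) = 2 * 28 -> 56 clauses
- functional clauses: 8 pigeons * C(2,2) = 8 * 1 -> 8 clauses
Total clauses = 8 + 56 + 8 = 72

72


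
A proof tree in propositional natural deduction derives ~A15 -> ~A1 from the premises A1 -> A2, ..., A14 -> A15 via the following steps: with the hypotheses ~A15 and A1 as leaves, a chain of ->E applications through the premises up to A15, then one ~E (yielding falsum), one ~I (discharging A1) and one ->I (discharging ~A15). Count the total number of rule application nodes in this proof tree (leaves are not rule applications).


From hypothesis A1, 14 ->E steps along the 14 premises yield A15.
~E with hypothesis ~A15 gives falsum (1 node); ~I discharging A1 gives ~A1 (1 node); ->I discharging ~A15 gives the goal (1 node).
Total = 14 + 3 = 17 inference nodes.

17
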